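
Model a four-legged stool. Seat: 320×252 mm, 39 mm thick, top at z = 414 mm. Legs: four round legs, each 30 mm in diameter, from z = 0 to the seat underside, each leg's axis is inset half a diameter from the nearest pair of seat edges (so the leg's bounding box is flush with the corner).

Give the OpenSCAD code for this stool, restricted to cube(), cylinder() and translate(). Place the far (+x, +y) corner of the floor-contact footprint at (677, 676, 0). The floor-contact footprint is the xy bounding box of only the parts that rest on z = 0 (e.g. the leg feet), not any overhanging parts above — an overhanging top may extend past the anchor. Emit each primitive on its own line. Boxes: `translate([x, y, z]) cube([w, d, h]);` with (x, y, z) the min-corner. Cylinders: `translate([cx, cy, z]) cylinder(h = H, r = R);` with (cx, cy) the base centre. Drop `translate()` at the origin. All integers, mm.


translate([357, 424, 375]) cube([320, 252, 39]);
translate([372, 439, 0]) cylinder(h = 375, r = 15);
translate([662, 439, 0]) cylinder(h = 375, r = 15);
translate([372, 661, 0]) cylinder(h = 375, r = 15);
translate([662, 661, 0]) cylinder(h = 375, r = 15);


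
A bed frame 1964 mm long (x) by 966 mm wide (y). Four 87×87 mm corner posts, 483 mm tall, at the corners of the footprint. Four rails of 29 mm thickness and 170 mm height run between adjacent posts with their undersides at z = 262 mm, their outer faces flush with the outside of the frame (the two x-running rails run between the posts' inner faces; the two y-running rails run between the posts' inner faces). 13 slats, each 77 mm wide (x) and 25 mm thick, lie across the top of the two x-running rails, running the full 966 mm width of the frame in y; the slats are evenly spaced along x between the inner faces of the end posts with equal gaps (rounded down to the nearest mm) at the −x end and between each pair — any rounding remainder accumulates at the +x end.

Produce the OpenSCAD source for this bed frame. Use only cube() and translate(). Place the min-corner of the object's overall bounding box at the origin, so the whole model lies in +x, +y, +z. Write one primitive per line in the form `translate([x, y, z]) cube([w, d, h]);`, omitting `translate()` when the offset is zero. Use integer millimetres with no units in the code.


cube([87, 87, 483]);
translate([0, 879, 0]) cube([87, 87, 483]);
translate([1877, 0, 0]) cube([87, 87, 483]);
translate([1877, 879, 0]) cube([87, 87, 483]);
translate([87, 0, 262]) cube([1790, 29, 170]);
translate([87, 937, 262]) cube([1790, 29, 170]);
translate([0, 87, 262]) cube([29, 792, 170]);
translate([1935, 87, 262]) cube([29, 792, 170]);
translate([143, 0, 432]) cube([77, 966, 25]);
translate([276, 0, 432]) cube([77, 966, 25]);
translate([409, 0, 432]) cube([77, 966, 25]);
translate([542, 0, 432]) cube([77, 966, 25]);
translate([675, 0, 432]) cube([77, 966, 25]);
translate([808, 0, 432]) cube([77, 966, 25]);
translate([941, 0, 432]) cube([77, 966, 25]);
translate([1074, 0, 432]) cube([77, 966, 25]);
translate([1207, 0, 432]) cube([77, 966, 25]);
translate([1340, 0, 432]) cube([77, 966, 25]);
translate([1473, 0, 432]) cube([77, 966, 25]);
translate([1606, 0, 432]) cube([77, 966, 25]);
translate([1739, 0, 432]) cube([77, 966, 25]);


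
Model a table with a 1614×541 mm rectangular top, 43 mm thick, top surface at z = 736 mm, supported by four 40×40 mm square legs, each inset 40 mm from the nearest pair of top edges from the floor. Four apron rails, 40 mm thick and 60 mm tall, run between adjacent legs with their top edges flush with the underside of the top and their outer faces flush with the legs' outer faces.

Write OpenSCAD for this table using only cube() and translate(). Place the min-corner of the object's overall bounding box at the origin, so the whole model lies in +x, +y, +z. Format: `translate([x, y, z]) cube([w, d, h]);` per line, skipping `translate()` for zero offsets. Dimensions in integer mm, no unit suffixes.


translate([0, 0, 693]) cube([1614, 541, 43]);
translate([40, 40, 0]) cube([40, 40, 693]);
translate([1534, 40, 0]) cube([40, 40, 693]);
translate([40, 461, 0]) cube([40, 40, 693]);
translate([1534, 461, 0]) cube([40, 40, 693]);
translate([80, 40, 633]) cube([1454, 40, 60]);
translate([80, 461, 633]) cube([1454, 40, 60]);
translate([40, 80, 633]) cube([40, 381, 60]);
translate([1534, 80, 633]) cube([40, 381, 60]);


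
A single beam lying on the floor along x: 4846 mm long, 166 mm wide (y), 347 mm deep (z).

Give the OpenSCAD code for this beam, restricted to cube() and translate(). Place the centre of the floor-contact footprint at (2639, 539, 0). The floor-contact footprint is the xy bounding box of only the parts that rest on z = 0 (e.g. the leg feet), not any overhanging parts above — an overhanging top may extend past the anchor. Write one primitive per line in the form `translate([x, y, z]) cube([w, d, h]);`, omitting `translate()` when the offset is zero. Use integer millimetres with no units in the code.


translate([216, 456, 0]) cube([4846, 166, 347]);


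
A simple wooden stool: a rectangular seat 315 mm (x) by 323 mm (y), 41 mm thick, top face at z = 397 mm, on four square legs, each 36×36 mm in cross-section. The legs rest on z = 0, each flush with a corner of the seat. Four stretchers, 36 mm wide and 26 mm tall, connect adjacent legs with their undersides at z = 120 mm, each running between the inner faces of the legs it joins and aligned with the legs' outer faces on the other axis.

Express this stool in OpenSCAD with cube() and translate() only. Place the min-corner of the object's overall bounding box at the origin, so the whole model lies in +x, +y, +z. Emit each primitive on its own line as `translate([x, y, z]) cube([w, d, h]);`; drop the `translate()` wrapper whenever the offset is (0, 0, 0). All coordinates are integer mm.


// leg_h = 397 - 41 = 356
// stretcher span = 315 - 2*36 = 243
translate([0, 0, 356]) cube([315, 323, 41]);
cube([36, 36, 356]);
translate([279, 0, 0]) cube([36, 36, 356]);
translate([0, 287, 0]) cube([36, 36, 356]);
translate([279, 287, 0]) cube([36, 36, 356]);
translate([36, 0, 120]) cube([243, 36, 26]);
translate([36, 287, 120]) cube([243, 36, 26]);
translate([0, 36, 120]) cube([36, 251, 26]);
translate([279, 36, 120]) cube([36, 251, 26]);


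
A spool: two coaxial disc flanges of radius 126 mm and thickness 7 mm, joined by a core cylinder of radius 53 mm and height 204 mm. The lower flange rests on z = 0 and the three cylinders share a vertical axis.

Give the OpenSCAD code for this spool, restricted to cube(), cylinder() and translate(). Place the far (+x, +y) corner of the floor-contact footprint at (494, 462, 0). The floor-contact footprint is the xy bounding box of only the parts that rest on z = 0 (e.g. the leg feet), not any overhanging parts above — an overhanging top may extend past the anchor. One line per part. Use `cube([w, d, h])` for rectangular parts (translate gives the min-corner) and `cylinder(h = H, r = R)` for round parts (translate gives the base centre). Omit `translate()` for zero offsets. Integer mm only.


translate([368, 336, 0]) cylinder(h = 7, r = 126);
translate([368, 336, 7]) cylinder(h = 204, r = 53);
translate([368, 336, 211]) cylinder(h = 7, r = 126);


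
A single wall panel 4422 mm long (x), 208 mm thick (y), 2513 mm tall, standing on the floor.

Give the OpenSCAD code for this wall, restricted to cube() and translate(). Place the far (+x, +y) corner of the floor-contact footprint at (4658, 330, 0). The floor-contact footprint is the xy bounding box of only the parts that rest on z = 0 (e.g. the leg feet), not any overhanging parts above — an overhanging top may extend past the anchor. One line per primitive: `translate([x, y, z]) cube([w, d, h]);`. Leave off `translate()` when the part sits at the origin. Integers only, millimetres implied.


translate([236, 122, 0]) cube([4422, 208, 2513]);


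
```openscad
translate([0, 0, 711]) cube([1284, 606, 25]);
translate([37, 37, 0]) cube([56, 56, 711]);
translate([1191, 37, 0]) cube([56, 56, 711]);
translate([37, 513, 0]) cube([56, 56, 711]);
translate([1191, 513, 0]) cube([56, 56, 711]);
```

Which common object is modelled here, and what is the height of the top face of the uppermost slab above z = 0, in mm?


A table. The table height is 736 mm.

A 1284×606×25 slab sits at z = 711 on four 56 mm square posts — a table. The top surface is at 711 + 25 = 736 mm.


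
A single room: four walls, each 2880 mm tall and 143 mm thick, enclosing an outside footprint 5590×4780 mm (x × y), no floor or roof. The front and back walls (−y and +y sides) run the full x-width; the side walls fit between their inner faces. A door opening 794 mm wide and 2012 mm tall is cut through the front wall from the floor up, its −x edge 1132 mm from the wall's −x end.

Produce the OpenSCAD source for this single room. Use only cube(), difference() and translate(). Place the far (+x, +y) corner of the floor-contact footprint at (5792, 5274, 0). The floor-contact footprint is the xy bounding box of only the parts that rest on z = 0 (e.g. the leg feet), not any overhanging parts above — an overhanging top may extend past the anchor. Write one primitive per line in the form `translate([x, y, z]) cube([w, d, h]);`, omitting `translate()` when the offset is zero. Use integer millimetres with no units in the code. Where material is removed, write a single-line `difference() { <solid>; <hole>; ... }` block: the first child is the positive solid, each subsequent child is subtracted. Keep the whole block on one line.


difference() { translate([202, 494, 0]) cube([5590, 143, 2880]); translate([1334, 494, 0]) cube([794, 143, 2012]); }
translate([202, 5131, 0]) cube([5590, 143, 2880]);
translate([202, 637, 0]) cube([143, 4494, 2880]);
translate([5649, 637, 0]) cube([143, 4494, 2880]);


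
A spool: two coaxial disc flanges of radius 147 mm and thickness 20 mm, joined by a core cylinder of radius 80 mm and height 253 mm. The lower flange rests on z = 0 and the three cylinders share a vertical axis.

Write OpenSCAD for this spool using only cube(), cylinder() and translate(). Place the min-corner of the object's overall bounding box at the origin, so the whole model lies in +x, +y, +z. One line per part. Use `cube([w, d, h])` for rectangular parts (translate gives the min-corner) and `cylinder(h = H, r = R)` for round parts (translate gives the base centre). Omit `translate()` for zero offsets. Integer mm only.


translate([147, 147, 0]) cylinder(h = 20, r = 147);
translate([147, 147, 20]) cylinder(h = 253, r = 80);
translate([147, 147, 273]) cylinder(h = 20, r = 147);


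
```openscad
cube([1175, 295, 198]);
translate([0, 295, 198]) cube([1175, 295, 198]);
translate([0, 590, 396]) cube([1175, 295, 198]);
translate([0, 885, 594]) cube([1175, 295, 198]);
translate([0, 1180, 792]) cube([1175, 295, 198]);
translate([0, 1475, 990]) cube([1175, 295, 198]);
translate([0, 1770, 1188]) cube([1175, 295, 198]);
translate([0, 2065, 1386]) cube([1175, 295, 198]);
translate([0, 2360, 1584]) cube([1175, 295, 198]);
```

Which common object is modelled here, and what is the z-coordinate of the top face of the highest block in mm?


A staircase. The total rise is 1782 mm.

9 identical blocks, each offset up and back from the previous — a staircase. Each step is 198 mm tall and there are 9 of them, so the total rise is 9 × 198 = 1782 mm.


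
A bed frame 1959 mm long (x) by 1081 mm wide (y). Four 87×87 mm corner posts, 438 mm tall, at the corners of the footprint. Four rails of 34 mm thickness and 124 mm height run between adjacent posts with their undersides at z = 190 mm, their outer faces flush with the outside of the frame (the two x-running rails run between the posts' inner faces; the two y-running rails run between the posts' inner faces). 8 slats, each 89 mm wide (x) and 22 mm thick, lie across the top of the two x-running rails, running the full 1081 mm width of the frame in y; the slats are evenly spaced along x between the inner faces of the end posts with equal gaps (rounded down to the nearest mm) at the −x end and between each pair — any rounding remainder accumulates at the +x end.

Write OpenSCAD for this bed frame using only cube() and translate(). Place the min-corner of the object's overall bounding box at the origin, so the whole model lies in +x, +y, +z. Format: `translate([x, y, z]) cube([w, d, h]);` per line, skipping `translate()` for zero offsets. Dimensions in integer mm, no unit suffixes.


// slat z = rail_z + rail_h = 190 + 124 = 314
// slat gap = ⌊(1785 − 8·89) / 9⌋ = 119
cube([87, 87, 438]);
translate([0, 994, 0]) cube([87, 87, 438]);
translate([1872, 0, 0]) cube([87, 87, 438]);
translate([1872, 994, 0]) cube([87, 87, 438]);
translate([87, 0, 190]) cube([1785, 34, 124]);
translate([87, 1047, 190]) cube([1785, 34, 124]);
translate([0, 87, 190]) cube([34, 907, 124]);
translate([1925, 87, 190]) cube([34, 907, 124]);
translate([206, 0, 314]) cube([89, 1081, 22]);
translate([414, 0, 314]) cube([89, 1081, 22]);
translate([622, 0, 314]) cube([89, 1081, 22]);
translate([830, 0, 314]) cube([89, 1081, 22]);
translate([1038, 0, 314]) cube([89, 1081, 22]);
translate([1246, 0, 314]) cube([89, 1081, 22]);
translate([1454, 0, 314]) cube([89, 1081, 22]);
translate([1662, 0, 314]) cube([89, 1081, 22]);


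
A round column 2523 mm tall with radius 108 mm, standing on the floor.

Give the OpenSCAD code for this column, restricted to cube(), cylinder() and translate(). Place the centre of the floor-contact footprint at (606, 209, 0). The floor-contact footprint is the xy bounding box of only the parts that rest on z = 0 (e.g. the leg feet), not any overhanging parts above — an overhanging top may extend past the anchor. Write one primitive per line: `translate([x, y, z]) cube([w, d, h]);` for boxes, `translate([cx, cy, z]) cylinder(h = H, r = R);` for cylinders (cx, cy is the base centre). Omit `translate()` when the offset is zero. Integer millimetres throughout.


translate([606, 209, 0]) cylinder(h = 2523, r = 108);


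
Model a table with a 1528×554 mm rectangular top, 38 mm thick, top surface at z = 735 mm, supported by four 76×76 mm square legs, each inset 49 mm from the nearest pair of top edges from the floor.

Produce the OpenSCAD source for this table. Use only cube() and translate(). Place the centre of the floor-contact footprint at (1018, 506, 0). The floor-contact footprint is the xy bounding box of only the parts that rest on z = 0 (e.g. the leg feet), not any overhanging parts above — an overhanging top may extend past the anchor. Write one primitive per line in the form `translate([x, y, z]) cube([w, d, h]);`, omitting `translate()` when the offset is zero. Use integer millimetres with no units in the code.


// leg_h = 735 - 38 = 697
translate([254, 229, 697]) cube([1528, 554, 38]);
translate([303, 278, 0]) cube([76, 76, 697]);
translate([1657, 278, 0]) cube([76, 76, 697]);
translate([303, 658, 0]) cube([76, 76, 697]);
translate([1657, 658, 0]) cube([76, 76, 697]);


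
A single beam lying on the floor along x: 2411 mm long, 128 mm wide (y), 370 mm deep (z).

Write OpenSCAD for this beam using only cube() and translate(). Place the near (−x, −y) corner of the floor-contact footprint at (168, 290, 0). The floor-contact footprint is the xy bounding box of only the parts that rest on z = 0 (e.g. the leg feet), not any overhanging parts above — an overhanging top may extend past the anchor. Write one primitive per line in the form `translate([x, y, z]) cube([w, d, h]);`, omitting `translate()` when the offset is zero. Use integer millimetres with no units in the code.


translate([168, 290, 0]) cube([2411, 128, 370]);


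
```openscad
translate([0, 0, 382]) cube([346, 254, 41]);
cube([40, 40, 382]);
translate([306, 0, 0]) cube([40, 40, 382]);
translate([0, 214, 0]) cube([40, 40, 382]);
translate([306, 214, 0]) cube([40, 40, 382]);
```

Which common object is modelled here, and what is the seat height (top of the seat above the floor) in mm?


A stool. The seat height is 423 mm.

A 346×254×41 slab at z = 382 on four corner posts — a stool. The seat top is 382 + 41 = 423 mm.


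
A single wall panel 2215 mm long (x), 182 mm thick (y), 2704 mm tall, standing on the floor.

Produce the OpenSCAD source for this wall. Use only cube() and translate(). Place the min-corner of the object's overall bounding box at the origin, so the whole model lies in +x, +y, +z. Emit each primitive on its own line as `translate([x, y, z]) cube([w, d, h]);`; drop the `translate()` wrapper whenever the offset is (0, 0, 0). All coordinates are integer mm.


cube([2215, 182, 2704]);


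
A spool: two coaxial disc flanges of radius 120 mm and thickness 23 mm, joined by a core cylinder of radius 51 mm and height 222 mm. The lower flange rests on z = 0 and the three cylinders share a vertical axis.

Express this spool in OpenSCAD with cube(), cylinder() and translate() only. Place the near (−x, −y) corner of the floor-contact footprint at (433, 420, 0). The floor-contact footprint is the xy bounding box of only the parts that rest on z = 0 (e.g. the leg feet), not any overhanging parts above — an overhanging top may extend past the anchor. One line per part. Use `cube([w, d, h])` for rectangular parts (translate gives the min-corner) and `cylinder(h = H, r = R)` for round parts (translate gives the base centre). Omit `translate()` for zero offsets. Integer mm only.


translate([553, 540, 0]) cylinder(h = 23, r = 120);
translate([553, 540, 23]) cylinder(h = 222, r = 51);
translate([553, 540, 245]) cylinder(h = 23, r = 120);


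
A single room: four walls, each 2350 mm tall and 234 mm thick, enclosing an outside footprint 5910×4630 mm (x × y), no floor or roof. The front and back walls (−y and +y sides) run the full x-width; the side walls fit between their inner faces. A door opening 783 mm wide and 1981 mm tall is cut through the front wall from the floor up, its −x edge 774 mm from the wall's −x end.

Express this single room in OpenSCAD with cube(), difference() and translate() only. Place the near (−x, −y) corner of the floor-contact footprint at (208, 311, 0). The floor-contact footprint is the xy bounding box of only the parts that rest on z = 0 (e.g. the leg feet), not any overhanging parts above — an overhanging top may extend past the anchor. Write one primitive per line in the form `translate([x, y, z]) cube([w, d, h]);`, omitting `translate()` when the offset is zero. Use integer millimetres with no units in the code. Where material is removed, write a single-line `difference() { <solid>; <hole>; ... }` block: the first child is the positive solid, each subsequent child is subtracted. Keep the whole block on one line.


difference() { translate([208, 311, 0]) cube([5910, 234, 2350]); translate([982, 311, 0]) cube([783, 234, 1981]); }
translate([208, 4707, 0]) cube([5910, 234, 2350]);
translate([208, 545, 0]) cube([234, 4162, 2350]);
translate([5884, 545, 0]) cube([234, 4162, 2350]);


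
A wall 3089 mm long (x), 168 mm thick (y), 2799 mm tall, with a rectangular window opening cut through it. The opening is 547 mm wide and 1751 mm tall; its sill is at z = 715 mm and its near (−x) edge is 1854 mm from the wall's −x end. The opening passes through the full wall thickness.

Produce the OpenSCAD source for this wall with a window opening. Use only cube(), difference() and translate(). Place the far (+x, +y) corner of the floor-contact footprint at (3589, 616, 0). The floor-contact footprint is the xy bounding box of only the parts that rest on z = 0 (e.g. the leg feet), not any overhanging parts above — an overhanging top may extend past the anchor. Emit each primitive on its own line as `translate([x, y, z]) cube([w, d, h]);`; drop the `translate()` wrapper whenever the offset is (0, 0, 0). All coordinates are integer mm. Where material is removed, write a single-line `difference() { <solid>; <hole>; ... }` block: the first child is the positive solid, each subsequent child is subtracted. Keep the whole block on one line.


difference() { translate([500, 448, 0]) cube([3089, 168, 2799]); translate([2354, 448, 715]) cube([547, 168, 1751]); }


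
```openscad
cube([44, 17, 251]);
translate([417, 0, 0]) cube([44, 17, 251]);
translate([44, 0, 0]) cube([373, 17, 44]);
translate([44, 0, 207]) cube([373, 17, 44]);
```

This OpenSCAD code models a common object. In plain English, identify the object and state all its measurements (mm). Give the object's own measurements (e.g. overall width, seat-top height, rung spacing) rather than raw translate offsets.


A rectangular picture frame lying in the x–z plane (depth along y). The opening is 373 mm wide (x) by 163 mm tall (z), surrounded by a border 44 mm wide on all four sides. The frame is 17 mm deep and is made of two full-height vertical stiles with two horizontal rails fitted between them.


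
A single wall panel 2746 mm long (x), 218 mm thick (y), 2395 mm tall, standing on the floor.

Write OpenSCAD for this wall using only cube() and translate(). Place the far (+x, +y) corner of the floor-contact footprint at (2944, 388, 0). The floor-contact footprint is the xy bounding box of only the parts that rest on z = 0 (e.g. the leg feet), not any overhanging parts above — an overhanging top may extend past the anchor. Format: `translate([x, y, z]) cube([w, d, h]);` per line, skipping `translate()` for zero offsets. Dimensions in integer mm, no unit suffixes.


translate([198, 170, 0]) cube([2746, 218, 2395]);


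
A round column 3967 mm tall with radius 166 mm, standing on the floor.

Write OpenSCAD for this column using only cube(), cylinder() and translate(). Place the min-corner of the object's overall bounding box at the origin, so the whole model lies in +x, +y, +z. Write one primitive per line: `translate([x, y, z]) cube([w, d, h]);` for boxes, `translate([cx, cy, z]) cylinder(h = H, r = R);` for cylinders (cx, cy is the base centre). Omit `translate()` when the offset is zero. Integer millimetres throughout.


translate([166, 166, 0]) cylinder(h = 3967, r = 166);


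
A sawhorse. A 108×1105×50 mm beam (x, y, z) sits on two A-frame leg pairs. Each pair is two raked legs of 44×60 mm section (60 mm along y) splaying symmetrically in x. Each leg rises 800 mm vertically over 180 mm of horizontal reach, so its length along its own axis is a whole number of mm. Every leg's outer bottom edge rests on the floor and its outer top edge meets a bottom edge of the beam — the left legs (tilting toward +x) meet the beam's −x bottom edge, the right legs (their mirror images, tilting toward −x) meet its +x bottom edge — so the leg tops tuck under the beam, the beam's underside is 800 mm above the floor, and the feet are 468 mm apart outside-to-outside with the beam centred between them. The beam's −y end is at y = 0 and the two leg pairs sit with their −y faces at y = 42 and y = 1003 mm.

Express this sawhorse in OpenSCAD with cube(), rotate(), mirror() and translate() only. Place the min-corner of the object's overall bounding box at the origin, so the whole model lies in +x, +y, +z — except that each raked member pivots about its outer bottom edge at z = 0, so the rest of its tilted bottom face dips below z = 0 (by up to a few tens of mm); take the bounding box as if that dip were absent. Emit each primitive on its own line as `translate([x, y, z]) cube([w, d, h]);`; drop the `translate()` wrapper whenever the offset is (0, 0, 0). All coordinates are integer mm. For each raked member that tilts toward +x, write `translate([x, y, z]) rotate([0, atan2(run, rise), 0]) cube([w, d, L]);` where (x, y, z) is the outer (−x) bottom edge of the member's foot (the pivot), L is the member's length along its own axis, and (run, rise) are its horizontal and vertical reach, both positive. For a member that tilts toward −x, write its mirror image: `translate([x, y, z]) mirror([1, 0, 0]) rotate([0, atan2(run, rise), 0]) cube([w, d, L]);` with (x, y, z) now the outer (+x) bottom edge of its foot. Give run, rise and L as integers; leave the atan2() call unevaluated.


translate([180, 0, 800]) cube([108, 1105, 50]);
translate([0, 42, 0]) rotate([0, atan2(180, 800), 0]) cube([44, 60, 820]);
translate([468, 42, 0]) mirror([1, 0, 0]) rotate([0, atan2(180, 800), 0]) cube([44, 60, 820]);
translate([0, 1003, 0]) rotate([0, atan2(180, 800), 0]) cube([44, 60, 820]);
translate([468, 1003, 0]) mirror([1, 0, 0]) rotate([0, atan2(180, 800), 0]) cube([44, 60, 820]);


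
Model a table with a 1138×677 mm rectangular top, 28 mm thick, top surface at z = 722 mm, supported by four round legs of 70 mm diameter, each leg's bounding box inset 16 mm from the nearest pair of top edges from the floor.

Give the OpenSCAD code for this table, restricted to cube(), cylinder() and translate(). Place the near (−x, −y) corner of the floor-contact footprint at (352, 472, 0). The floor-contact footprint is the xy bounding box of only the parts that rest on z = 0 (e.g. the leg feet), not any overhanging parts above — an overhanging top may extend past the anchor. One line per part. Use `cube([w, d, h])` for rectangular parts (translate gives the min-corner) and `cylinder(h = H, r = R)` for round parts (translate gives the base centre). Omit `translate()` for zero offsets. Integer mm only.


translate([336, 456, 694]) cube([1138, 677, 28]);
translate([387, 507, 0]) cylinder(h = 694, r = 35);
translate([1423, 507, 0]) cylinder(h = 694, r = 35);
translate([387, 1082, 0]) cylinder(h = 694, r = 35);
translate([1423, 1082, 0]) cylinder(h = 694, r = 35);


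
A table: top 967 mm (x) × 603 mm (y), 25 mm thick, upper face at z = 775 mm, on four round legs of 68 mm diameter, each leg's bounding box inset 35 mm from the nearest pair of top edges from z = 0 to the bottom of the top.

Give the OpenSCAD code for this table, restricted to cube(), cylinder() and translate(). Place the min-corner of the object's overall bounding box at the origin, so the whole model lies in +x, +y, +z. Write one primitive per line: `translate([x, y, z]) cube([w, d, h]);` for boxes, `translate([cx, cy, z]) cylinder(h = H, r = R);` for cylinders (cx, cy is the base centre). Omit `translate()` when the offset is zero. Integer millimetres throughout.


translate([0, 0, 750]) cube([967, 603, 25]);
translate([69, 69, 0]) cylinder(h = 750, r = 34);
translate([898, 69, 0]) cylinder(h = 750, r = 34);
translate([69, 534, 0]) cylinder(h = 750, r = 34);
translate([898, 534, 0]) cylinder(h = 750, r = 34);


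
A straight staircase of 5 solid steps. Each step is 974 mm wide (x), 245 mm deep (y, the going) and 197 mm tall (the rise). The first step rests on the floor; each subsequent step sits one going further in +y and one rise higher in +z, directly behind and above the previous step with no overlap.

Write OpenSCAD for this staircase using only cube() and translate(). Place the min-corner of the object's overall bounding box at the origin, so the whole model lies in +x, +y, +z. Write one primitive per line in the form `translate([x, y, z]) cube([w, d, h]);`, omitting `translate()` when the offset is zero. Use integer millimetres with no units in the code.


cube([974, 245, 197]);
translate([0, 245, 197]) cube([974, 245, 197]);
translate([0, 490, 394]) cube([974, 245, 197]);
translate([0, 735, 591]) cube([974, 245, 197]);
translate([0, 980, 788]) cube([974, 245, 197]);


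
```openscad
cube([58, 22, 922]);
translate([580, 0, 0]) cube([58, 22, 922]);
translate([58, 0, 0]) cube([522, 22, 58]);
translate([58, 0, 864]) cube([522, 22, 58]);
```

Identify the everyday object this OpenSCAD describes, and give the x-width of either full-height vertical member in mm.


A picture frame. The border width is 58 mm.

Four thin pieces enclosing a rectangular opening — a picture frame. The two full-height stiles are 922 mm tall; the top rail sits at z = 864 and is 58 mm tall, so the border above the opening is 922 − 864 = 58 mm, matching the stile x-width.


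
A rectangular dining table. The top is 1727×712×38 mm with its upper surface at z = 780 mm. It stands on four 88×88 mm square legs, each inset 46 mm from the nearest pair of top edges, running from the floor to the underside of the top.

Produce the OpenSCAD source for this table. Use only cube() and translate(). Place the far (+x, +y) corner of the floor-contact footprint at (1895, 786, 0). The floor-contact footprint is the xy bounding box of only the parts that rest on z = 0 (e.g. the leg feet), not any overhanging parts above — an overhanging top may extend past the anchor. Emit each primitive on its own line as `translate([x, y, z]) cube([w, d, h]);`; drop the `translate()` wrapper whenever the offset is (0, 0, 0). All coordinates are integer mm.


// leg_h = 780 - 38 = 742
translate([214, 120, 742]) cube([1727, 712, 38]);
translate([260, 166, 0]) cube([88, 88, 742]);
translate([1807, 166, 0]) cube([88, 88, 742]);
translate([260, 698, 0]) cube([88, 88, 742]);
translate([1807, 698, 0]) cube([88, 88, 742]);


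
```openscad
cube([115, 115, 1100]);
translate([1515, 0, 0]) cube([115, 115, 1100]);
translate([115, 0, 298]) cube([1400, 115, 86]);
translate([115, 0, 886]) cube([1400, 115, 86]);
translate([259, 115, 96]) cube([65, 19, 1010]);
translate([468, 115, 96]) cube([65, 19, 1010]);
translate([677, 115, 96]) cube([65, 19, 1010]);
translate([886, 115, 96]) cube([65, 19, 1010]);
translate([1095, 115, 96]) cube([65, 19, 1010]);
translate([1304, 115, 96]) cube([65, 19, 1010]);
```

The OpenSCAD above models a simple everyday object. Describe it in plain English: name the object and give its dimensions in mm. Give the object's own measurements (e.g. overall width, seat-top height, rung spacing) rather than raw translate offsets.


A fence section. Two 115×115 mm posts, 1100 mm tall, stand on the floor with a clear span of 1400 mm between their inner faces. Two horizontal rails of 115×86 mm section span the gap between the posts with their undersides at z = 298 mm and z = 886 mm, flush with the posts' −y face. 6 pickets, each 65 mm wide, 19 mm thick and 1010 mm tall, are fixed to the +y face of the rails with their bottoms at z = 96 mm, spaced across the span with a 144 mm gap after the −x post and between neighbouring pickets, with 146 mm left before the +x post.


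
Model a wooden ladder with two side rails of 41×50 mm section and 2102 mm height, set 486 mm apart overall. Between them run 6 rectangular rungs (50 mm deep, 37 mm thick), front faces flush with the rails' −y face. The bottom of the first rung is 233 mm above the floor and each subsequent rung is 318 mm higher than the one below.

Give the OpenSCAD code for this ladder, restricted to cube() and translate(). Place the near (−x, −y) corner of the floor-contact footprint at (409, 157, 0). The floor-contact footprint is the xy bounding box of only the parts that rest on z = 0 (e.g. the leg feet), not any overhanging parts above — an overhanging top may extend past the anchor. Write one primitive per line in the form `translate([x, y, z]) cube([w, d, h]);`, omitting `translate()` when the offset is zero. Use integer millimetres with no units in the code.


translate([409, 157, 0]) cube([41, 50, 2102]);
translate([854, 157, 0]) cube([41, 50, 2102]);
translate([450, 157, 233]) cube([404, 50, 37]);
translate([450, 157, 551]) cube([404, 50, 37]);
translate([450, 157, 869]) cube([404, 50, 37]);
translate([450, 157, 1187]) cube([404, 50, 37]);
translate([450, 157, 1505]) cube([404, 50, 37]);
translate([450, 157, 1823]) cube([404, 50, 37]);


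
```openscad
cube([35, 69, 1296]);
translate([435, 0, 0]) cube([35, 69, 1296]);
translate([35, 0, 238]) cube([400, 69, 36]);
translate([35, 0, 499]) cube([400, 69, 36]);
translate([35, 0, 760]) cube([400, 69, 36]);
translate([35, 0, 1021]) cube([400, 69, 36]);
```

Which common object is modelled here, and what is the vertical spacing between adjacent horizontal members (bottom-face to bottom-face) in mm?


A ladder. The rung spacing is 261 mm.

Two tall 35×69 posts with 4 short bars between them — a ladder. Adjacent rungs sit at z = 238 and z = 499, so the spacing is 499 − 238 = 261 mm.


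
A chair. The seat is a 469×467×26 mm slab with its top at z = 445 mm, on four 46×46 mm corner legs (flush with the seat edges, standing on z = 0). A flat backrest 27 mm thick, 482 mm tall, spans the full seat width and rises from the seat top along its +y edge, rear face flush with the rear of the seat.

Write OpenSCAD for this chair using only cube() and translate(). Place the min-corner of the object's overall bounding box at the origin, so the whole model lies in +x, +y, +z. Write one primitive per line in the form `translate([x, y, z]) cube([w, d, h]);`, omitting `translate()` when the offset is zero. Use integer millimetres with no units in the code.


translate([0, 0, 419]) cube([469, 467, 26]);
cube([46, 46, 419]);
translate([423, 0, 0]) cube([46, 46, 419]);
translate([0, 421, 0]) cube([46, 46, 419]);
translate([423, 421, 0]) cube([46, 46, 419]);
translate([0, 440, 445]) cube([469, 27, 482]);


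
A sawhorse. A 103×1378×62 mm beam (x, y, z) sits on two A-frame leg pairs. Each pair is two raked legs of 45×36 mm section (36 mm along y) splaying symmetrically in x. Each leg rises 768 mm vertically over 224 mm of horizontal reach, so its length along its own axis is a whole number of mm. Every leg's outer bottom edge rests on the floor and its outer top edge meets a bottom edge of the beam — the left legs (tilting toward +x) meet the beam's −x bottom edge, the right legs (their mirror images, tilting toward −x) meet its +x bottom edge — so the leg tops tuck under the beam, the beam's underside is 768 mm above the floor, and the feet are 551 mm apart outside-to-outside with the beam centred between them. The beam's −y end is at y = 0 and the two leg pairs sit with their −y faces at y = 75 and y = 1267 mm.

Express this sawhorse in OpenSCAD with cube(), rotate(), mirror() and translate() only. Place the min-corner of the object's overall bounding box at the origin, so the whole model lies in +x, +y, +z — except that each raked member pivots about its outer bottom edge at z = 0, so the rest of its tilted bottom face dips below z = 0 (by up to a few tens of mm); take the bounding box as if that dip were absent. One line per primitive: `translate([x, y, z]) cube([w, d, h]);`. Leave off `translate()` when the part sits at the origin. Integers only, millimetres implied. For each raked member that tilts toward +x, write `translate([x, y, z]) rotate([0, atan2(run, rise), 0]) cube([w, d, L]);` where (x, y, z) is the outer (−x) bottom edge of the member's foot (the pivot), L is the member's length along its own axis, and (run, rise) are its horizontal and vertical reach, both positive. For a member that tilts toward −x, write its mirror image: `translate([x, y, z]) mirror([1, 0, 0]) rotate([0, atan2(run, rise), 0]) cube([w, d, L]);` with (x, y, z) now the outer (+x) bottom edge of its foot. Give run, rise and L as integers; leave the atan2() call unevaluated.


translate([224, 0, 768]) cube([103, 1378, 62]);
translate([0, 75, 0]) rotate([0, atan2(224, 768), 0]) cube([45, 36, 800]);
translate([551, 75, 0]) mirror([1, 0, 0]) rotate([0, atan2(224, 768), 0]) cube([45, 36, 800]);
translate([0, 1267, 0]) rotate([0, atan2(224, 768), 0]) cube([45, 36, 800]);
translate([551, 1267, 0]) mirror([1, 0, 0]) rotate([0, atan2(224, 768), 0]) cube([45, 36, 800]);


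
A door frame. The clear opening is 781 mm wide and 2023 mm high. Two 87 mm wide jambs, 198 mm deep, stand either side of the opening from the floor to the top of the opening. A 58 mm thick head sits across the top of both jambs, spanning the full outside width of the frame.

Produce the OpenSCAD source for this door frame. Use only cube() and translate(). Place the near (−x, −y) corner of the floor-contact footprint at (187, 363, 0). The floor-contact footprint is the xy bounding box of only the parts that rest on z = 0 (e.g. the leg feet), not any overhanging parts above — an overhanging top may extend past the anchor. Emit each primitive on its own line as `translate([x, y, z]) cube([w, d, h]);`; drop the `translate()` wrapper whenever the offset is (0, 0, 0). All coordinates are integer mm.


translate([187, 363, 0]) cube([87, 198, 2023]);
translate([1055, 363, 0]) cube([87, 198, 2023]);
translate([187, 363, 2023]) cube([955, 198, 58]);


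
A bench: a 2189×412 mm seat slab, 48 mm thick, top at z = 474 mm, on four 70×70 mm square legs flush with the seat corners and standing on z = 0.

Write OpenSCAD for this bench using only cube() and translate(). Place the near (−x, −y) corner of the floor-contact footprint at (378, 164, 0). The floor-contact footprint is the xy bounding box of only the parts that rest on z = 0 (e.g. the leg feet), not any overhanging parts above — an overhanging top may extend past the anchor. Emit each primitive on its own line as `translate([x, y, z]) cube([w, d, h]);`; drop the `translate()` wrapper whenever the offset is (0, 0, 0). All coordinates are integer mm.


translate([378, 164, 426]) cube([2189, 412, 48]);
translate([378, 164, 0]) cube([70, 70, 426]);
translate([378, 506, 0]) cube([70, 70, 426]);
translate([2497, 164, 0]) cube([70, 70, 426]);
translate([2497, 506, 0]) cube([70, 70, 426]);


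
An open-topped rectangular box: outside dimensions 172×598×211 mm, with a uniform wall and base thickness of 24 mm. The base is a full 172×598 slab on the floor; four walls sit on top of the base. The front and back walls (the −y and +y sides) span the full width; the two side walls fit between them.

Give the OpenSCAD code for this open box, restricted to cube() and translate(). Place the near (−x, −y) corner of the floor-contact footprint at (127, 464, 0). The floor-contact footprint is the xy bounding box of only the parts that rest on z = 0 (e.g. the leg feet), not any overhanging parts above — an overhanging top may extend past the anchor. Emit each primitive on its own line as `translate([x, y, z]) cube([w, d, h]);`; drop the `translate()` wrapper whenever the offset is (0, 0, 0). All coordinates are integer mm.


translate([127, 464, 0]) cube([172, 598, 24]);
translate([127, 464, 24]) cube([172, 24, 187]);
translate([127, 1038, 24]) cube([172, 24, 187]);
translate([127, 488, 24]) cube([24, 550, 187]);
translate([275, 488, 24]) cube([24, 550, 187]);


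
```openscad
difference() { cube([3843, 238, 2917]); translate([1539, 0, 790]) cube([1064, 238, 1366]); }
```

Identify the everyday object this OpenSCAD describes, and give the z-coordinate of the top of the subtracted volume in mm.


A wall with a window opening. The window head height is 2156 mm.

A wall with a rectangular opening subtracted — a window. Sill at z = 790, opening 1366 mm tall, so the head is at 790 + 1366 = 2156 mm.


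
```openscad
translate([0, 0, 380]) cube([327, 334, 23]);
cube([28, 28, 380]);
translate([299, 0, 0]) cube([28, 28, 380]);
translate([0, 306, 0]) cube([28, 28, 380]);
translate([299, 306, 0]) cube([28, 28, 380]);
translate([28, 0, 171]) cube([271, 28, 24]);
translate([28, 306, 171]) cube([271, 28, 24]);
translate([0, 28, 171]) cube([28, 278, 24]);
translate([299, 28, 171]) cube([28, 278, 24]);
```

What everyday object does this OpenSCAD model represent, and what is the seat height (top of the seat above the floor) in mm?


A stool. The seat height is 403 mm.

A 327×334×23 slab at z = 380 on four corner posts — a stool. The seat top is 380 + 23 = 403 mm.


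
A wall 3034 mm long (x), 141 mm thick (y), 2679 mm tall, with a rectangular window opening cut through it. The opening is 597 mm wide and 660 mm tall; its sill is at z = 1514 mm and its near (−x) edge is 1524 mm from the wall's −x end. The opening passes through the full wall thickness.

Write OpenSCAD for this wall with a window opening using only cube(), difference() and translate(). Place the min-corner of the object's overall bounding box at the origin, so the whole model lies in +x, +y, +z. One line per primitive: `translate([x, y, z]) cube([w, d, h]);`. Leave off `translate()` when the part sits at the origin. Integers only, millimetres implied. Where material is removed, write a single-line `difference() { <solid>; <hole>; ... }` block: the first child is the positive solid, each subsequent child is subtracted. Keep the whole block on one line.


difference() { cube([3034, 141, 2679]); translate([1524, 0, 1514]) cube([597, 141, 660]); }
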